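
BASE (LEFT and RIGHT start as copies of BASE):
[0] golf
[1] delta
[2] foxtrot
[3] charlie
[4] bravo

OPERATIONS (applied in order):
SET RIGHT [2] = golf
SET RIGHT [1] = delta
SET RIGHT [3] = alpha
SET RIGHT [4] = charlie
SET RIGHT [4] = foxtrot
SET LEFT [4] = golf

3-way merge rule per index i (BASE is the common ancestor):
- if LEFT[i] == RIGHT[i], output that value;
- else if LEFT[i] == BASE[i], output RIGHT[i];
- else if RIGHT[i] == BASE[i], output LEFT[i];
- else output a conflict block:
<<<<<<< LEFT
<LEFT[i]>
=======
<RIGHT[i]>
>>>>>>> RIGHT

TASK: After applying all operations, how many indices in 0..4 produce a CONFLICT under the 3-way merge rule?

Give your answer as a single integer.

Final LEFT:  [golf, delta, foxtrot, charlie, golf]
Final RIGHT: [golf, delta, golf, alpha, foxtrot]
i=0: L=golf R=golf -> agree -> golf
i=1: L=delta R=delta -> agree -> delta
i=2: L=foxtrot=BASE, R=golf -> take RIGHT -> golf
i=3: L=charlie=BASE, R=alpha -> take RIGHT -> alpha
i=4: BASE=bravo L=golf R=foxtrot all differ -> CONFLICT
Conflict count: 1

Answer: 1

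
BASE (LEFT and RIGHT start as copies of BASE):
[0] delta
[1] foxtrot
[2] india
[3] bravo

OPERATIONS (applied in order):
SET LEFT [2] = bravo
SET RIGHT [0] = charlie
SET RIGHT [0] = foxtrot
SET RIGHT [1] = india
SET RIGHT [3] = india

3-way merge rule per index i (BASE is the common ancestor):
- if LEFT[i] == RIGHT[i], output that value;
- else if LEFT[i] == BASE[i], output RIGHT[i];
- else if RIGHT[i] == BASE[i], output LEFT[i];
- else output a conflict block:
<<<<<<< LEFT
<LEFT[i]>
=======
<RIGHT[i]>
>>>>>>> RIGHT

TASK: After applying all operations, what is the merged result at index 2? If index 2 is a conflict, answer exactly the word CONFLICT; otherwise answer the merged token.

Answer: bravo

Derivation:
Final LEFT:  [delta, foxtrot, bravo, bravo]
Final RIGHT: [foxtrot, india, india, india]
i=0: L=delta=BASE, R=foxtrot -> take RIGHT -> foxtrot
i=1: L=foxtrot=BASE, R=india -> take RIGHT -> india
i=2: L=bravo, R=india=BASE -> take LEFT -> bravo
i=3: L=bravo=BASE, R=india -> take RIGHT -> india
Index 2 -> bravo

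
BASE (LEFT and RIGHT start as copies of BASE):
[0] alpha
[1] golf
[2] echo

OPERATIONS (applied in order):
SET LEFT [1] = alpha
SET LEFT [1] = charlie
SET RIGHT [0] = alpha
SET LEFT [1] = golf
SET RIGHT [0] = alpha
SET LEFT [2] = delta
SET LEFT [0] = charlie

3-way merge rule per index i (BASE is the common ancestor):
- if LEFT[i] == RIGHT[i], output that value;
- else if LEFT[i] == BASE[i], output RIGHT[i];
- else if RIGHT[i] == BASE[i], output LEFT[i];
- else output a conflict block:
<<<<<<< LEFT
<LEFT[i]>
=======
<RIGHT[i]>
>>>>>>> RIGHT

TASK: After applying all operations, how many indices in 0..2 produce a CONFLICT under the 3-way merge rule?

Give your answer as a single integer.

Answer: 0

Derivation:
Final LEFT:  [charlie, golf, delta]
Final RIGHT: [alpha, golf, echo]
i=0: L=charlie, R=alpha=BASE -> take LEFT -> charlie
i=1: L=golf R=golf -> agree -> golf
i=2: L=delta, R=echo=BASE -> take LEFT -> delta
Conflict count: 0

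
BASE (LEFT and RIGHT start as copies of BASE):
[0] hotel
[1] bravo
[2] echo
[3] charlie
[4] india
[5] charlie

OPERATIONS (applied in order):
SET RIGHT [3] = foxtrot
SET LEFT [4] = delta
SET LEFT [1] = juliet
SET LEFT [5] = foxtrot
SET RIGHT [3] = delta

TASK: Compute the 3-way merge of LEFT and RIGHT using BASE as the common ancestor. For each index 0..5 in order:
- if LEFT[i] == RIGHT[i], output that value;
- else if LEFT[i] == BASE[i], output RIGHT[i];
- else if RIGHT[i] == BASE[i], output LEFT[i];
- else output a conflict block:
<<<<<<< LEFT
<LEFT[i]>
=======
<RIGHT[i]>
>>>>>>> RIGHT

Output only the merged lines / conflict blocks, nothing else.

Final LEFT:  [hotel, juliet, echo, charlie, delta, foxtrot]
Final RIGHT: [hotel, bravo, echo, delta, india, charlie]
i=0: L=hotel R=hotel -> agree -> hotel
i=1: L=juliet, R=bravo=BASE -> take LEFT -> juliet
i=2: L=echo R=echo -> agree -> echo
i=3: L=charlie=BASE, R=delta -> take RIGHT -> delta
i=4: L=delta, R=india=BASE -> take LEFT -> delta
i=5: L=foxtrot, R=charlie=BASE -> take LEFT -> foxtrot

Answer: hotel
juliet
echo
delta
delta
foxtrot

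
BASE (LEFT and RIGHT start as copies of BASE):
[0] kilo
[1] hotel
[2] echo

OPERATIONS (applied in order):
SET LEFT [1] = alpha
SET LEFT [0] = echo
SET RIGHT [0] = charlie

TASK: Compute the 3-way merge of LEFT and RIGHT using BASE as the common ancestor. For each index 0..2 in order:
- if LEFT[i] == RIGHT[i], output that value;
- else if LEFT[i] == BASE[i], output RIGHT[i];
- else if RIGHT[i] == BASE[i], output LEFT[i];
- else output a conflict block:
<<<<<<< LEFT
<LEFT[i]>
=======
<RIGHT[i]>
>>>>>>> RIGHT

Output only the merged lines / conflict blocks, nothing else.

Answer: <<<<<<< LEFT
echo
=======
charlie
>>>>>>> RIGHT
alpha
echo

Derivation:
Final LEFT:  [echo, alpha, echo]
Final RIGHT: [charlie, hotel, echo]
i=0: BASE=kilo L=echo R=charlie all differ -> CONFLICT
i=1: L=alpha, R=hotel=BASE -> take LEFT -> alpha
i=2: L=echo R=echo -> agree -> echo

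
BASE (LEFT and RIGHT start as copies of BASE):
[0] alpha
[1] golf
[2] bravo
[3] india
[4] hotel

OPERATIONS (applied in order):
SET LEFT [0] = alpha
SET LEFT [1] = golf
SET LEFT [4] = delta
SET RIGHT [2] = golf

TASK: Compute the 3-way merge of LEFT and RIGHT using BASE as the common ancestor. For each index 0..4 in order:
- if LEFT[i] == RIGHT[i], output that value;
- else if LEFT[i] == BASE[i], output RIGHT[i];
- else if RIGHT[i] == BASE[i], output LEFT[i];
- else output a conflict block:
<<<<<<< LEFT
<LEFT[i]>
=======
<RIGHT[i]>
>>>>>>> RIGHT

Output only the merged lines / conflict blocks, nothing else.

Answer: alpha
golf
golf
india
delta

Derivation:
Final LEFT:  [alpha, golf, bravo, india, delta]
Final RIGHT: [alpha, golf, golf, india, hotel]
i=0: L=alpha R=alpha -> agree -> alpha
i=1: L=golf R=golf -> agree -> golf
i=2: L=bravo=BASE, R=golf -> take RIGHT -> golf
i=3: L=india R=india -> agree -> india
i=4: L=delta, R=hotel=BASE -> take LEFT -> delta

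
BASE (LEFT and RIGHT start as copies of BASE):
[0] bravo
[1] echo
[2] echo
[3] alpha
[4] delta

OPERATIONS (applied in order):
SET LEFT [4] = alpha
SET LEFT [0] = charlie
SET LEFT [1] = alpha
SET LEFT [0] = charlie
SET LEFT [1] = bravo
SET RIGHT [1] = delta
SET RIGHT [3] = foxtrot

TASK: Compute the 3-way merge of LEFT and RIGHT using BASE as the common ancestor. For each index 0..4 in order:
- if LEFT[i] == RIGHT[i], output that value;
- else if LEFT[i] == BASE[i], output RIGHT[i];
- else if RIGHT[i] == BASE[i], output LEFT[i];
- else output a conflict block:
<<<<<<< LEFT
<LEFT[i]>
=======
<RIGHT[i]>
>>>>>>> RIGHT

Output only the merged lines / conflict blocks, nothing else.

Final LEFT:  [charlie, bravo, echo, alpha, alpha]
Final RIGHT: [bravo, delta, echo, foxtrot, delta]
i=0: L=charlie, R=bravo=BASE -> take LEFT -> charlie
i=1: BASE=echo L=bravo R=delta all differ -> CONFLICT
i=2: L=echo R=echo -> agree -> echo
i=3: L=alpha=BASE, R=foxtrot -> take RIGHT -> foxtrot
i=4: L=alpha, R=delta=BASE -> take LEFT -> alpha

Answer: charlie
<<<<<<< LEFT
bravo
=======
delta
>>>>>>> RIGHT
echo
foxtrot
alpha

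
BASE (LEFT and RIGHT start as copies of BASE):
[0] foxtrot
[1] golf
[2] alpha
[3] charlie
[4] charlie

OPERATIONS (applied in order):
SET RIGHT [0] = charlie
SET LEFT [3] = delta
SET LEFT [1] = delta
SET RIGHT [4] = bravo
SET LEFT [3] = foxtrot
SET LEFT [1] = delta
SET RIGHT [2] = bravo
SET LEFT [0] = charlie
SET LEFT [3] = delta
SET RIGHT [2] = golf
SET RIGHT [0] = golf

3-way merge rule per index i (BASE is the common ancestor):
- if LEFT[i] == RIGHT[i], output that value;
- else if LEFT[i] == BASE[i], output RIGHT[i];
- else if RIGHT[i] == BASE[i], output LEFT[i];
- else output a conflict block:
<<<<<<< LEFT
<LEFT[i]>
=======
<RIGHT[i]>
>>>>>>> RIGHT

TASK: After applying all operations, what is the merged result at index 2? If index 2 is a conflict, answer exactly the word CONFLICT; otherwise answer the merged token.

Answer: golf

Derivation:
Final LEFT:  [charlie, delta, alpha, delta, charlie]
Final RIGHT: [golf, golf, golf, charlie, bravo]
i=0: BASE=foxtrot L=charlie R=golf all differ -> CONFLICT
i=1: L=delta, R=golf=BASE -> take LEFT -> delta
i=2: L=alpha=BASE, R=golf -> take RIGHT -> golf
i=3: L=delta, R=charlie=BASE -> take LEFT -> delta
i=4: L=charlie=BASE, R=bravo -> take RIGHT -> bravo
Index 2 -> golf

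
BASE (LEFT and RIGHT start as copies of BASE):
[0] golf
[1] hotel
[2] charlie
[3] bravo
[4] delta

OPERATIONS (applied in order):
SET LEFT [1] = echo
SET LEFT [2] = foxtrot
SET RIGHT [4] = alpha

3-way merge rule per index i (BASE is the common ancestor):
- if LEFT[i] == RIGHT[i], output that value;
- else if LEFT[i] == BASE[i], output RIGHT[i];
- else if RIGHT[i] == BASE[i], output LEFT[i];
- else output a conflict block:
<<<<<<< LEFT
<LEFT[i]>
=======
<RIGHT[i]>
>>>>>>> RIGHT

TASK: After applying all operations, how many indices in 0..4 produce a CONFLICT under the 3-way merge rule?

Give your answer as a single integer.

Final LEFT:  [golf, echo, foxtrot, bravo, delta]
Final RIGHT: [golf, hotel, charlie, bravo, alpha]
i=0: L=golf R=golf -> agree -> golf
i=1: L=echo, R=hotel=BASE -> take LEFT -> echo
i=2: L=foxtrot, R=charlie=BASE -> take LEFT -> foxtrot
i=3: L=bravo R=bravo -> agree -> bravo
i=4: L=delta=BASE, R=alpha -> take RIGHT -> alpha
Conflict count: 0

Answer: 0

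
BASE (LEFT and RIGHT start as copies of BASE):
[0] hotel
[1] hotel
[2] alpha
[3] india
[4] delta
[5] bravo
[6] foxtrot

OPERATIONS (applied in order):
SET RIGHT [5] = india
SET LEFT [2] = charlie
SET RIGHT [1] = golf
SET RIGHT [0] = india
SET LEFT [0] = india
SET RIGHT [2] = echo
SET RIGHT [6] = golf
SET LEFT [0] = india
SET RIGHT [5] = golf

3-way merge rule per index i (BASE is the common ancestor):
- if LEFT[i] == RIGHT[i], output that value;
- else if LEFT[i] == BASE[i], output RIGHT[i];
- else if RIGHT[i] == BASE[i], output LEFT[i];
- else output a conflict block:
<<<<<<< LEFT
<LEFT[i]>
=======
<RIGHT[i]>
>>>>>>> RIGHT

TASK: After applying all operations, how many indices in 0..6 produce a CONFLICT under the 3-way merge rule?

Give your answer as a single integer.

Answer: 1

Derivation:
Final LEFT:  [india, hotel, charlie, india, delta, bravo, foxtrot]
Final RIGHT: [india, golf, echo, india, delta, golf, golf]
i=0: L=india R=india -> agree -> india
i=1: L=hotel=BASE, R=golf -> take RIGHT -> golf
i=2: BASE=alpha L=charlie R=echo all differ -> CONFLICT
i=3: L=india R=india -> agree -> india
i=4: L=delta R=delta -> agree -> delta
i=5: L=bravo=BASE, R=golf -> take RIGHT -> golf
i=6: L=foxtrot=BASE, R=golf -> take RIGHT -> golf
Conflict count: 1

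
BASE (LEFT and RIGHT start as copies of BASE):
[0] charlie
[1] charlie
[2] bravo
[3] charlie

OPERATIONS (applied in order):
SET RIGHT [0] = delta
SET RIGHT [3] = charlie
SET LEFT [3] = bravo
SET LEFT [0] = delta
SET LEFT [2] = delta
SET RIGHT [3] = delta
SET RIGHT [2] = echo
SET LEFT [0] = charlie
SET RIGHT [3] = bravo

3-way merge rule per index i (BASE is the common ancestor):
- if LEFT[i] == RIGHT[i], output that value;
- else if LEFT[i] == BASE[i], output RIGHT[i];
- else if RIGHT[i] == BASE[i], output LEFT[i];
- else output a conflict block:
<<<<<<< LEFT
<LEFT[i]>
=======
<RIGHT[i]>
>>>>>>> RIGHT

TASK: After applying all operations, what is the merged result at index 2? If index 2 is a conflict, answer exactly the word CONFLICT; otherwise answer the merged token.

Final LEFT:  [charlie, charlie, delta, bravo]
Final RIGHT: [delta, charlie, echo, bravo]
i=0: L=charlie=BASE, R=delta -> take RIGHT -> delta
i=1: L=charlie R=charlie -> agree -> charlie
i=2: BASE=bravo L=delta R=echo all differ -> CONFLICT
i=3: L=bravo R=bravo -> agree -> bravo
Index 2 -> CONFLICT

Answer: CONFLICT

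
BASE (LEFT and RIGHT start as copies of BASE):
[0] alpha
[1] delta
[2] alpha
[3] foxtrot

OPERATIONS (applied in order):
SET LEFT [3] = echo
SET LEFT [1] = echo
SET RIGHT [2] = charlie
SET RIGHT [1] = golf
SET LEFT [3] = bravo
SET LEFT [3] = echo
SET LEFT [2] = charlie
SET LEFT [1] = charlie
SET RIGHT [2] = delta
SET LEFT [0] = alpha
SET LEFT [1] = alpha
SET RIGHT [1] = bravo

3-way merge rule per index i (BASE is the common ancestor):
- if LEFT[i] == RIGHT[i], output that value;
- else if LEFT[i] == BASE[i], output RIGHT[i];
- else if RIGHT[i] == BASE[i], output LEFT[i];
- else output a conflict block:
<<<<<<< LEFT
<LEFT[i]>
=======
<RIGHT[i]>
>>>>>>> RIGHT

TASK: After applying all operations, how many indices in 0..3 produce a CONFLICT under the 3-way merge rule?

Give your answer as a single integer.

Final LEFT:  [alpha, alpha, charlie, echo]
Final RIGHT: [alpha, bravo, delta, foxtrot]
i=0: L=alpha R=alpha -> agree -> alpha
i=1: BASE=delta L=alpha R=bravo all differ -> CONFLICT
i=2: BASE=alpha L=charlie R=delta all differ -> CONFLICT
i=3: L=echo, R=foxtrot=BASE -> take LEFT -> echo
Conflict count: 2

Answer: 2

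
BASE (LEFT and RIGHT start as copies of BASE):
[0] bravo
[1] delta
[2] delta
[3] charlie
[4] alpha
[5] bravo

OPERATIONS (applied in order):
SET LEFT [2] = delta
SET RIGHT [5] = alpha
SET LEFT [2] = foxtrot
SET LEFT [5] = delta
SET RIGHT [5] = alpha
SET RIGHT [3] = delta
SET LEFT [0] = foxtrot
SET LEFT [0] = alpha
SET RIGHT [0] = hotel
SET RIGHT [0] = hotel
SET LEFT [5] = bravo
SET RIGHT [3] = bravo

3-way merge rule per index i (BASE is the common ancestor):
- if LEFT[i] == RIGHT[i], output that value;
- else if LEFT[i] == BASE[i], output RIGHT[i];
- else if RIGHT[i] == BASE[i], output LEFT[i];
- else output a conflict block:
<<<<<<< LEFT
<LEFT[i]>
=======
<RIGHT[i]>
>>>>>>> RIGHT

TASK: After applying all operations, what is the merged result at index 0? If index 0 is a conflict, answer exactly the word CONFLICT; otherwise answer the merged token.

Answer: CONFLICT

Derivation:
Final LEFT:  [alpha, delta, foxtrot, charlie, alpha, bravo]
Final RIGHT: [hotel, delta, delta, bravo, alpha, alpha]
i=0: BASE=bravo L=alpha R=hotel all differ -> CONFLICT
i=1: L=delta R=delta -> agree -> delta
i=2: L=foxtrot, R=delta=BASE -> take LEFT -> foxtrot
i=3: L=charlie=BASE, R=bravo -> take RIGHT -> bravo
i=4: L=alpha R=alpha -> agree -> alpha
i=5: L=bravo=BASE, R=alpha -> take RIGHT -> alpha
Index 0 -> CONFLICT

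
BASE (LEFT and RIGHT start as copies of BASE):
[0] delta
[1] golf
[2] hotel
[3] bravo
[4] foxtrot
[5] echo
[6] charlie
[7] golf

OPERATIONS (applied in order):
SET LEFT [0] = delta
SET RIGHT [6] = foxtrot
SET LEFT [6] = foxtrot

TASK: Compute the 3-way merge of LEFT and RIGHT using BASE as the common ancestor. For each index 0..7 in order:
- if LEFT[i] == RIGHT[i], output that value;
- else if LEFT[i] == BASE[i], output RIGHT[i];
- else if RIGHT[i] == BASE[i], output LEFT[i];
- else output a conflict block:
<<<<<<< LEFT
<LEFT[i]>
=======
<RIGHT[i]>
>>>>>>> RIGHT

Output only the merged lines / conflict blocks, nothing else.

Answer: delta
golf
hotel
bravo
foxtrot
echo
foxtrot
golf

Derivation:
Final LEFT:  [delta, golf, hotel, bravo, foxtrot, echo, foxtrot, golf]
Final RIGHT: [delta, golf, hotel, bravo, foxtrot, echo, foxtrot, golf]
i=0: L=delta R=delta -> agree -> delta
i=1: L=golf R=golf -> agree -> golf
i=2: L=hotel R=hotel -> agree -> hotel
i=3: L=bravo R=bravo -> agree -> bravo
i=4: L=foxtrot R=foxtrot -> agree -> foxtrot
i=5: L=echo R=echo -> agree -> echo
i=6: L=foxtrot R=foxtrot -> agree -> foxtrot
i=7: L=golf R=golf -> agree -> golf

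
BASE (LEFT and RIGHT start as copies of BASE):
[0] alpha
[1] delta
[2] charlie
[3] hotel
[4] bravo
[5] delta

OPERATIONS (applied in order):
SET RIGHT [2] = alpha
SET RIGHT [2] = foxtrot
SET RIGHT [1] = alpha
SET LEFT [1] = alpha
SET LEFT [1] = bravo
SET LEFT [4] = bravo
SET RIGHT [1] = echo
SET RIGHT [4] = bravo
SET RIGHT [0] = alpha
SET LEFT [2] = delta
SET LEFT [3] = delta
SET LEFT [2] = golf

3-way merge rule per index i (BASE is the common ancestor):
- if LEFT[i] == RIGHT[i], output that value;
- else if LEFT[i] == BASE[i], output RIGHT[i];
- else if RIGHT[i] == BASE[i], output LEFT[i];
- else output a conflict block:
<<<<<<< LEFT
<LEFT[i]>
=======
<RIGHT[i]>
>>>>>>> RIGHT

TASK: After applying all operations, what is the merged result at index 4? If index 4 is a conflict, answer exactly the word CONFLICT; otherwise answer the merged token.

Answer: bravo

Derivation:
Final LEFT:  [alpha, bravo, golf, delta, bravo, delta]
Final RIGHT: [alpha, echo, foxtrot, hotel, bravo, delta]
i=0: L=alpha R=alpha -> agree -> alpha
i=1: BASE=delta L=bravo R=echo all differ -> CONFLICT
i=2: BASE=charlie L=golf R=foxtrot all differ -> CONFLICT
i=3: L=delta, R=hotel=BASE -> take LEFT -> delta
i=4: L=bravo R=bravo -> agree -> bravo
i=5: L=delta R=delta -> agree -> delta
Index 4 -> bravo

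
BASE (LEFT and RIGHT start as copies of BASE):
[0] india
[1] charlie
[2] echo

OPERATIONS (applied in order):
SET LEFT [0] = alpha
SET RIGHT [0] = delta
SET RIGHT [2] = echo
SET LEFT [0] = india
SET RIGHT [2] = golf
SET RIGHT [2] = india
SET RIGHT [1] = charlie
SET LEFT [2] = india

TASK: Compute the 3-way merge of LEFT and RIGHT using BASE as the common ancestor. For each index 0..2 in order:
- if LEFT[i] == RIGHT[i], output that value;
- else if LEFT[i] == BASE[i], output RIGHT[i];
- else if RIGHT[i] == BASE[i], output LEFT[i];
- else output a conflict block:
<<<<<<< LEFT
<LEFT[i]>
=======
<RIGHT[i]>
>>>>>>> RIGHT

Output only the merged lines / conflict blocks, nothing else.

Answer: delta
charlie
india

Derivation:
Final LEFT:  [india, charlie, india]
Final RIGHT: [delta, charlie, india]
i=0: L=india=BASE, R=delta -> take RIGHT -> delta
i=1: L=charlie R=charlie -> agree -> charlie
i=2: L=india R=india -> agree -> india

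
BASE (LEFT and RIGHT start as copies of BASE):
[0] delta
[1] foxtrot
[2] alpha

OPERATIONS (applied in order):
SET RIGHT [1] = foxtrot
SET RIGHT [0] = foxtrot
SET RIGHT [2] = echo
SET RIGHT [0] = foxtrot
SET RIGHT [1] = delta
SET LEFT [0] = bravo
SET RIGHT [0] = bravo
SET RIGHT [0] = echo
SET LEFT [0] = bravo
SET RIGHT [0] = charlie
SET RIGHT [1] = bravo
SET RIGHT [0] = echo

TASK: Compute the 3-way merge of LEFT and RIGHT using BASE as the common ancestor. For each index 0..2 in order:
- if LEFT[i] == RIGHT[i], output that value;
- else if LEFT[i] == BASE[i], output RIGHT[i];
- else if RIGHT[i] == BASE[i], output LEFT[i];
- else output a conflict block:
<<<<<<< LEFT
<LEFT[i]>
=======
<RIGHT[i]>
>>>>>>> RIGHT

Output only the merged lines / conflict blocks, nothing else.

Final LEFT:  [bravo, foxtrot, alpha]
Final RIGHT: [echo, bravo, echo]
i=0: BASE=delta L=bravo R=echo all differ -> CONFLICT
i=1: L=foxtrot=BASE, R=bravo -> take RIGHT -> bravo
i=2: L=alpha=BASE, R=echo -> take RIGHT -> echo

Answer: <<<<<<< LEFT
bravo
=======
echo
>>>>>>> RIGHT
bravo
echo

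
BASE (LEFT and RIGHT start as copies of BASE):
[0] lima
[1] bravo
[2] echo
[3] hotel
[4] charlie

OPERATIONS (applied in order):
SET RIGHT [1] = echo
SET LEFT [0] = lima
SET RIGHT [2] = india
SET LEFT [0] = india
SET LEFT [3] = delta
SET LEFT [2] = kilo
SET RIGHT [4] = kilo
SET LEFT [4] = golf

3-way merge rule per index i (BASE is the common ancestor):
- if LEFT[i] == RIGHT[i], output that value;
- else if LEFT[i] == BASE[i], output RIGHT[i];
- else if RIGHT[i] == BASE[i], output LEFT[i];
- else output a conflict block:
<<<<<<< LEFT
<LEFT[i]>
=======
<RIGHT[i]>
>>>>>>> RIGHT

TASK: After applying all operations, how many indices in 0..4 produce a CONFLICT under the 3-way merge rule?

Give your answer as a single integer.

Final LEFT:  [india, bravo, kilo, delta, golf]
Final RIGHT: [lima, echo, india, hotel, kilo]
i=0: L=india, R=lima=BASE -> take LEFT -> india
i=1: L=bravo=BASE, R=echo -> take RIGHT -> echo
i=2: BASE=echo L=kilo R=india all differ -> CONFLICT
i=3: L=delta, R=hotel=BASE -> take LEFT -> delta
i=4: BASE=charlie L=golf R=kilo all differ -> CONFLICT
Conflict count: 2

Answer: 2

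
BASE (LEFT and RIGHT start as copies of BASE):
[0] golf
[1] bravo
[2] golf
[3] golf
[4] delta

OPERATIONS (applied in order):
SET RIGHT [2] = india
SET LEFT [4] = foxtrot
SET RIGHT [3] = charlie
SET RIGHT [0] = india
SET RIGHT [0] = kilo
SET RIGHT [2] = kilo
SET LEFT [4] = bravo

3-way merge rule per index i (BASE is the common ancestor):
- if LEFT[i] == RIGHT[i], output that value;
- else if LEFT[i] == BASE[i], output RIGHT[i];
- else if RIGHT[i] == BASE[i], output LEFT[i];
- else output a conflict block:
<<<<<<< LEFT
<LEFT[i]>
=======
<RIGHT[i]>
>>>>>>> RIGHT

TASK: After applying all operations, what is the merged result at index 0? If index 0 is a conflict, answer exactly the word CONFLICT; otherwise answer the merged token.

Answer: kilo

Derivation:
Final LEFT:  [golf, bravo, golf, golf, bravo]
Final RIGHT: [kilo, bravo, kilo, charlie, delta]
i=0: L=golf=BASE, R=kilo -> take RIGHT -> kilo
i=1: L=bravo R=bravo -> agree -> bravo
i=2: L=golf=BASE, R=kilo -> take RIGHT -> kilo
i=3: L=golf=BASE, R=charlie -> take RIGHT -> charlie
i=4: L=bravo, R=delta=BASE -> take LEFT -> bravo
Index 0 -> kilo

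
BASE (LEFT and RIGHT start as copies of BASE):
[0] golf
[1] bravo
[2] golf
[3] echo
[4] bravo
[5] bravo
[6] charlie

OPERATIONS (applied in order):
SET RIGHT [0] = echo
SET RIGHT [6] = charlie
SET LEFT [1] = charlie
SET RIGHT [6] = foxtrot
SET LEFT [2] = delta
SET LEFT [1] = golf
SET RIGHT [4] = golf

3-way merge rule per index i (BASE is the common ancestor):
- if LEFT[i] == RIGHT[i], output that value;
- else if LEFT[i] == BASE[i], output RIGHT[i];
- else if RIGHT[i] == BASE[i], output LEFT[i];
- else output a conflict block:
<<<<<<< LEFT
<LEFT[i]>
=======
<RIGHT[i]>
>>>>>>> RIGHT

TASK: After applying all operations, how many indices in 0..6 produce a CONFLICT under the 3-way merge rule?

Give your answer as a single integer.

Final LEFT:  [golf, golf, delta, echo, bravo, bravo, charlie]
Final RIGHT: [echo, bravo, golf, echo, golf, bravo, foxtrot]
i=0: L=golf=BASE, R=echo -> take RIGHT -> echo
i=1: L=golf, R=bravo=BASE -> take LEFT -> golf
i=2: L=delta, R=golf=BASE -> take LEFT -> delta
i=3: L=echo R=echo -> agree -> echo
i=4: L=bravo=BASE, R=golf -> take RIGHT -> golf
i=5: L=bravo R=bravo -> agree -> bravo
i=6: L=charlie=BASE, R=foxtrot -> take RIGHT -> foxtrot
Conflict count: 0

Answer: 0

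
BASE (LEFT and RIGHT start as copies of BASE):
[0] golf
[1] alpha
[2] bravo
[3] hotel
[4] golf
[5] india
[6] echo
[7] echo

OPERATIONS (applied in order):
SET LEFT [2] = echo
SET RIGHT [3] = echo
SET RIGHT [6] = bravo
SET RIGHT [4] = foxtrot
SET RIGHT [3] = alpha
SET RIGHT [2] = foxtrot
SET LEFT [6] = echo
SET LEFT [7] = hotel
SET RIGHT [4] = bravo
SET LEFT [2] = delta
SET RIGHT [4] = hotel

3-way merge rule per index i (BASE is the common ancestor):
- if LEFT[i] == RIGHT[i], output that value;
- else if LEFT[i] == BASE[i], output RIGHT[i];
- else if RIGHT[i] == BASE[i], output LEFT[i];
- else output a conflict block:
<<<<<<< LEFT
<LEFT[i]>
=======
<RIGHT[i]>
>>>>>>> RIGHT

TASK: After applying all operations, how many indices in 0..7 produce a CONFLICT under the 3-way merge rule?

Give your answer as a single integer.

Final LEFT:  [golf, alpha, delta, hotel, golf, india, echo, hotel]
Final RIGHT: [golf, alpha, foxtrot, alpha, hotel, india, bravo, echo]
i=0: L=golf R=golf -> agree -> golf
i=1: L=alpha R=alpha -> agree -> alpha
i=2: BASE=bravo L=delta R=foxtrot all differ -> CONFLICT
i=3: L=hotel=BASE, R=alpha -> take RIGHT -> alpha
i=4: L=golf=BASE, R=hotel -> take RIGHT -> hotel
i=5: L=india R=india -> agree -> india
i=6: L=echo=BASE, R=bravo -> take RIGHT -> bravo
i=7: L=hotel, R=echo=BASE -> take LEFT -> hotel
Conflict count: 1

Answer: 1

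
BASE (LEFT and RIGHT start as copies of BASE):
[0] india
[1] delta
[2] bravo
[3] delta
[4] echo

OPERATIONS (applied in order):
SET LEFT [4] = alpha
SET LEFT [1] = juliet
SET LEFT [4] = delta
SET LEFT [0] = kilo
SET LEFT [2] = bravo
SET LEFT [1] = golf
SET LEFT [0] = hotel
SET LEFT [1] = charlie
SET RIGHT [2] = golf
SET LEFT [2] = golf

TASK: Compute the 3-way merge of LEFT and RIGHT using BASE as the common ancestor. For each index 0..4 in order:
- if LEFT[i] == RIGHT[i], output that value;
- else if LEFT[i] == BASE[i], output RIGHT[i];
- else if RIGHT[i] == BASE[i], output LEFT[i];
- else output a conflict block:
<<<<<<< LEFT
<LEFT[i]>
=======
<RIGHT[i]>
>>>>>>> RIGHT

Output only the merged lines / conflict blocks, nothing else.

Final LEFT:  [hotel, charlie, golf, delta, delta]
Final RIGHT: [india, delta, golf, delta, echo]
i=0: L=hotel, R=india=BASE -> take LEFT -> hotel
i=1: L=charlie, R=delta=BASE -> take LEFT -> charlie
i=2: L=golf R=golf -> agree -> golf
i=3: L=delta R=delta -> agree -> delta
i=4: L=delta, R=echo=BASE -> take LEFT -> delta

Answer: hotel
charlie
golf
delta
delta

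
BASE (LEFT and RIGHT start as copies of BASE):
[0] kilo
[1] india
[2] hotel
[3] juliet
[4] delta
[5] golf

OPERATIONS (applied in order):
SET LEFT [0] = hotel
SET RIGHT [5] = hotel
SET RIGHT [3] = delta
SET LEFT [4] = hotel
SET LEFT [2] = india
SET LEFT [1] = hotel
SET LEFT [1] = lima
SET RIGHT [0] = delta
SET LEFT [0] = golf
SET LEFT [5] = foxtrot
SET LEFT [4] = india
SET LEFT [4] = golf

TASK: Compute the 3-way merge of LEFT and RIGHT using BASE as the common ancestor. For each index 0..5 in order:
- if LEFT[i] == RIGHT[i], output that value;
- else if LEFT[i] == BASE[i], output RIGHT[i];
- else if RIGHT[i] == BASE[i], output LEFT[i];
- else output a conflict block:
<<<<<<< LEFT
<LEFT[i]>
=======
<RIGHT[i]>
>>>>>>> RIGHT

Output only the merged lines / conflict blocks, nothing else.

Final LEFT:  [golf, lima, india, juliet, golf, foxtrot]
Final RIGHT: [delta, india, hotel, delta, delta, hotel]
i=0: BASE=kilo L=golf R=delta all differ -> CONFLICT
i=1: L=lima, R=india=BASE -> take LEFT -> lima
i=2: L=india, R=hotel=BASE -> take LEFT -> india
i=3: L=juliet=BASE, R=delta -> take RIGHT -> delta
i=4: L=golf, R=delta=BASE -> take LEFT -> golf
i=5: BASE=golf L=foxtrot R=hotel all differ -> CONFLICT

Answer: <<<<<<< LEFT
golf
=======
delta
>>>>>>> RIGHT
lima
india
delta
golf
<<<<<<< LEFT
foxtrot
=======
hotel
>>>>>>> RIGHT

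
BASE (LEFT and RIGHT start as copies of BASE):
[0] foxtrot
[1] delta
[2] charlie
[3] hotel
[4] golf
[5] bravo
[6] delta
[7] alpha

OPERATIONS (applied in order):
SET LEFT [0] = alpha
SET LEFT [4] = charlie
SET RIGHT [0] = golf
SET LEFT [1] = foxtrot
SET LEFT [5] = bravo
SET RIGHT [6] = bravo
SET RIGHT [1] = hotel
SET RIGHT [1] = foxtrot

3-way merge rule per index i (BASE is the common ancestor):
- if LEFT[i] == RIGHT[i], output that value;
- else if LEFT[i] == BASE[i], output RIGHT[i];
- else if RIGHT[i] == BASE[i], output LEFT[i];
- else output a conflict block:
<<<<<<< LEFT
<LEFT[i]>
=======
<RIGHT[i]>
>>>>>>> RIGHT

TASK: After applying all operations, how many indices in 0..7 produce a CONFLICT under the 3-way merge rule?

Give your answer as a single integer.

Answer: 1

Derivation:
Final LEFT:  [alpha, foxtrot, charlie, hotel, charlie, bravo, delta, alpha]
Final RIGHT: [golf, foxtrot, charlie, hotel, golf, bravo, bravo, alpha]
i=0: BASE=foxtrot L=alpha R=golf all differ -> CONFLICT
i=1: L=foxtrot R=foxtrot -> agree -> foxtrot
i=2: L=charlie R=charlie -> agree -> charlie
i=3: L=hotel R=hotel -> agree -> hotel
i=4: L=charlie, R=golf=BASE -> take LEFT -> charlie
i=5: L=bravo R=bravo -> agree -> bravo
i=6: L=delta=BASE, R=bravo -> take RIGHT -> bravo
i=7: L=alpha R=alpha -> agree -> alpha
Conflict count: 1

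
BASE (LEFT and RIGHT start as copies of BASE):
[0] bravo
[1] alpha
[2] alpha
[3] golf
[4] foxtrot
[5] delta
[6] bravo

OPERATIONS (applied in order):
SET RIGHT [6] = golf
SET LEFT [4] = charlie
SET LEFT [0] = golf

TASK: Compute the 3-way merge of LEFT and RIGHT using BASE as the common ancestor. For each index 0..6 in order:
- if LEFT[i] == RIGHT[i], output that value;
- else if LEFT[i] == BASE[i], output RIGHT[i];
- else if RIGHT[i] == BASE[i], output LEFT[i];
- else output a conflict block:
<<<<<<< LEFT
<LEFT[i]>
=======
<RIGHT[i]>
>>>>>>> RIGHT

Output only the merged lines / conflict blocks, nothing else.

Answer: golf
alpha
alpha
golf
charlie
delta
golf

Derivation:
Final LEFT:  [golf, alpha, alpha, golf, charlie, delta, bravo]
Final RIGHT: [bravo, alpha, alpha, golf, foxtrot, delta, golf]
i=0: L=golf, R=bravo=BASE -> take LEFT -> golf
i=1: L=alpha R=alpha -> agree -> alpha
i=2: L=alpha R=alpha -> agree -> alpha
i=3: L=golf R=golf -> agree -> golf
i=4: L=charlie, R=foxtrot=BASE -> take LEFT -> charlie
i=5: L=delta R=delta -> agree -> delta
i=6: L=bravo=BASE, R=golf -> take RIGHT -> golf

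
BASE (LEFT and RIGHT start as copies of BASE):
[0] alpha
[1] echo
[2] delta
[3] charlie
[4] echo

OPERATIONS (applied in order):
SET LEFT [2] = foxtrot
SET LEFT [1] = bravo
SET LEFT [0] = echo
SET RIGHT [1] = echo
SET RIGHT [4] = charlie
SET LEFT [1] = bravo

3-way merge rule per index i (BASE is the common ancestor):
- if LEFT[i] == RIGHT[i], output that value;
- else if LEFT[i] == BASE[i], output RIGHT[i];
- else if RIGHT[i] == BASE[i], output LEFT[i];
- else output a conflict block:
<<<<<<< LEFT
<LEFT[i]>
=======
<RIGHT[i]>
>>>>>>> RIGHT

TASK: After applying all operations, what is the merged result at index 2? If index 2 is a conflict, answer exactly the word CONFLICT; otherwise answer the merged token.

Answer: foxtrot

Derivation:
Final LEFT:  [echo, bravo, foxtrot, charlie, echo]
Final RIGHT: [alpha, echo, delta, charlie, charlie]
i=0: L=echo, R=alpha=BASE -> take LEFT -> echo
i=1: L=bravo, R=echo=BASE -> take LEFT -> bravo
i=2: L=foxtrot, R=delta=BASE -> take LEFT -> foxtrot
i=3: L=charlie R=charlie -> agree -> charlie
i=4: L=echo=BASE, R=charlie -> take RIGHT -> charlie
Index 2 -> foxtrot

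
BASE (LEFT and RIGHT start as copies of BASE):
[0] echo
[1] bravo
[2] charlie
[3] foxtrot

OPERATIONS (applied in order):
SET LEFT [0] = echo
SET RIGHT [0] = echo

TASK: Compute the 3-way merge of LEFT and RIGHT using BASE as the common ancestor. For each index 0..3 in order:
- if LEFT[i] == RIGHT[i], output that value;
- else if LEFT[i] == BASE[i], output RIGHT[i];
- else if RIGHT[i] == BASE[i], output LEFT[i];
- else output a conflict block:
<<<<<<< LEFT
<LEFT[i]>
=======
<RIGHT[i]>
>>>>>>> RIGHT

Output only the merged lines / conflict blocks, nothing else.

Final LEFT:  [echo, bravo, charlie, foxtrot]
Final RIGHT: [echo, bravo, charlie, foxtrot]
i=0: L=echo R=echo -> agree -> echo
i=1: L=bravo R=bravo -> agree -> bravo
i=2: L=charlie R=charlie -> agree -> charlie
i=3: L=foxtrot R=foxtrot -> agree -> foxtrot

Answer: echo
bravo
charlie
foxtrot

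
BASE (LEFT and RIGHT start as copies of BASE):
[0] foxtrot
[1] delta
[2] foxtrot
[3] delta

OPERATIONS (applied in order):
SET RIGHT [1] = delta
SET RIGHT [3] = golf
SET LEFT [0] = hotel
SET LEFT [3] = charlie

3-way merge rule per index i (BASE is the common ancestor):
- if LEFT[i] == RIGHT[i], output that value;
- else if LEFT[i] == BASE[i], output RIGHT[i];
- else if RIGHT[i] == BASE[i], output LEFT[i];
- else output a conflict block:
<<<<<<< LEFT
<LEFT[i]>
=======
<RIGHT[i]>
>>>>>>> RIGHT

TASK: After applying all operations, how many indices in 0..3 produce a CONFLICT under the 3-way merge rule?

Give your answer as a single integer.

Final LEFT:  [hotel, delta, foxtrot, charlie]
Final RIGHT: [foxtrot, delta, foxtrot, golf]
i=0: L=hotel, R=foxtrot=BASE -> take LEFT -> hotel
i=1: L=delta R=delta -> agree -> delta
i=2: L=foxtrot R=foxtrot -> agree -> foxtrot
i=3: BASE=delta L=charlie R=golf all differ -> CONFLICT
Conflict count: 1

Answer: 1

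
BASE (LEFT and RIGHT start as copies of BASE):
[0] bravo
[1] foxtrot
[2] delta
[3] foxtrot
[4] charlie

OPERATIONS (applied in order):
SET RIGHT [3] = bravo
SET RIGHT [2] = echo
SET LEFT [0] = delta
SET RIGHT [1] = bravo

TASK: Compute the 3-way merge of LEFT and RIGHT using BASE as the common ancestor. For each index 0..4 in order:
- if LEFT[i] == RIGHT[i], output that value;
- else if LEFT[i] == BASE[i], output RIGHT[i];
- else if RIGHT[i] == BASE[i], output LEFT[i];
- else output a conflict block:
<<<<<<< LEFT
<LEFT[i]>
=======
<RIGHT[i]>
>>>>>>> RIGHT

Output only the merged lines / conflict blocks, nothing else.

Answer: delta
bravo
echo
bravo
charlie

Derivation:
Final LEFT:  [delta, foxtrot, delta, foxtrot, charlie]
Final RIGHT: [bravo, bravo, echo, bravo, charlie]
i=0: L=delta, R=bravo=BASE -> take LEFT -> delta
i=1: L=foxtrot=BASE, R=bravo -> take RIGHT -> bravo
i=2: L=delta=BASE, R=echo -> take RIGHT -> echo
i=3: L=foxtrot=BASE, R=bravo -> take RIGHT -> bravo
i=4: L=charlie R=charlie -> agree -> charlie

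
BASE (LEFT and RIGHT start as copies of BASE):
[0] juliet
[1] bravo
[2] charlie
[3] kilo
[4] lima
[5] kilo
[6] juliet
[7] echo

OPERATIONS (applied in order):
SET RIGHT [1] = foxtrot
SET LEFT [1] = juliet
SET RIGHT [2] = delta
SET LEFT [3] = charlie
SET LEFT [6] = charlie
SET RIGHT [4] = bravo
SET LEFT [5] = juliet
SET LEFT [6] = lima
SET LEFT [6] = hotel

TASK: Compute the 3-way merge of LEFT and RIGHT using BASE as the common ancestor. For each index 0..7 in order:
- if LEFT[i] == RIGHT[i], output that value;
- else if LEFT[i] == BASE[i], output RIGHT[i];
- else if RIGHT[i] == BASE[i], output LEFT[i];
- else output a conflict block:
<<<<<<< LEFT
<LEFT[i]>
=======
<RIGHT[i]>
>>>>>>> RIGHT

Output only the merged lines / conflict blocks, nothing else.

Answer: juliet
<<<<<<< LEFT
juliet
=======
foxtrot
>>>>>>> RIGHT
delta
charlie
bravo
juliet
hotel
echo

Derivation:
Final LEFT:  [juliet, juliet, charlie, charlie, lima, juliet, hotel, echo]
Final RIGHT: [juliet, foxtrot, delta, kilo, bravo, kilo, juliet, echo]
i=0: L=juliet R=juliet -> agree -> juliet
i=1: BASE=bravo L=juliet R=foxtrot all differ -> CONFLICT
i=2: L=charlie=BASE, R=delta -> take RIGHT -> delta
i=3: L=charlie, R=kilo=BASE -> take LEFT -> charlie
i=4: L=lima=BASE, R=bravo -> take RIGHT -> bravo
i=5: L=juliet, R=kilo=BASE -> take LEFT -> juliet
i=6: L=hotel, R=juliet=BASE -> take LEFT -> hotel
i=7: L=echo R=echo -> agree -> echo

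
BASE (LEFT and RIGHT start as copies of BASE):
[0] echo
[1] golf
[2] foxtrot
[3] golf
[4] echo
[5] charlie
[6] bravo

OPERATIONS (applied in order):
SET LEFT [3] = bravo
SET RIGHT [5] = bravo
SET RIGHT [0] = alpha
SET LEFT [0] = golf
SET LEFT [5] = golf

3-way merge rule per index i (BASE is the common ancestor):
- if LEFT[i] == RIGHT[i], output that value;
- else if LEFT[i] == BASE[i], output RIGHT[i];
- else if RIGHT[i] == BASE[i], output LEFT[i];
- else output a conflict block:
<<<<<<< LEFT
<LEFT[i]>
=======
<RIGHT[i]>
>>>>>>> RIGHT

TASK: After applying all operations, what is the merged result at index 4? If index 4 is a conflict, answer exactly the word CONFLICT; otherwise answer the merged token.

Answer: echo

Derivation:
Final LEFT:  [golf, golf, foxtrot, bravo, echo, golf, bravo]
Final RIGHT: [alpha, golf, foxtrot, golf, echo, bravo, bravo]
i=0: BASE=echo L=golf R=alpha all differ -> CONFLICT
i=1: L=golf R=golf -> agree -> golf
i=2: L=foxtrot R=foxtrot -> agree -> foxtrot
i=3: L=bravo, R=golf=BASE -> take LEFT -> bravo
i=4: L=echo R=echo -> agree -> echo
i=5: BASE=charlie L=golf R=bravo all differ -> CONFLICT
i=6: L=bravo R=bravo -> agree -> bravo
Index 4 -> echo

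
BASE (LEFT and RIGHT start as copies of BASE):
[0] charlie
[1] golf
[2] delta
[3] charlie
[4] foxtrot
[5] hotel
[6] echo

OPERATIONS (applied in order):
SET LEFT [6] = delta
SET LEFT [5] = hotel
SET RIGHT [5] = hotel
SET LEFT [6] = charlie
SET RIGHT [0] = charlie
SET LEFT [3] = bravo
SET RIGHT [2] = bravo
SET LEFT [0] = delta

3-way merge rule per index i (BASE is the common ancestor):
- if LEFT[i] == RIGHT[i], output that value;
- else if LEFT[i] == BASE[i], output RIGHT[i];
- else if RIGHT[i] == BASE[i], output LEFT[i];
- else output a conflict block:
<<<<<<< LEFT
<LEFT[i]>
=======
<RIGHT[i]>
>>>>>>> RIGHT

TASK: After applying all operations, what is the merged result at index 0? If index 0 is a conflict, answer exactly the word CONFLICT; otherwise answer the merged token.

Answer: delta

Derivation:
Final LEFT:  [delta, golf, delta, bravo, foxtrot, hotel, charlie]
Final RIGHT: [charlie, golf, bravo, charlie, foxtrot, hotel, echo]
i=0: L=delta, R=charlie=BASE -> take LEFT -> delta
i=1: L=golf R=golf -> agree -> golf
i=2: L=delta=BASE, R=bravo -> take RIGHT -> bravo
i=3: L=bravo, R=charlie=BASE -> take LEFT -> bravo
i=4: L=foxtrot R=foxtrot -> agree -> foxtrot
i=5: L=hotel R=hotel -> agree -> hotel
i=6: L=charlie, R=echo=BASE -> take LEFT -> charlie
Index 0 -> delta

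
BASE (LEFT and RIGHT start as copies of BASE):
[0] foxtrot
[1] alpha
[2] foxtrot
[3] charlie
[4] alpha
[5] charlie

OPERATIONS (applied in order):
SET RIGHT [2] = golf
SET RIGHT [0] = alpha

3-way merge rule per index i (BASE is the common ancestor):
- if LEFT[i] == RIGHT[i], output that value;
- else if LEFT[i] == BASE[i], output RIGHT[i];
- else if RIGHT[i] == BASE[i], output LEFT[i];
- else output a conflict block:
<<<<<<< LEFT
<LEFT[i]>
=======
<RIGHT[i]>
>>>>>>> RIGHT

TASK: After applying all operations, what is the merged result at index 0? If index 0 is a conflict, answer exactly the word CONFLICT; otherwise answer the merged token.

Answer: alpha

Derivation:
Final LEFT:  [foxtrot, alpha, foxtrot, charlie, alpha, charlie]
Final RIGHT: [alpha, alpha, golf, charlie, alpha, charlie]
i=0: L=foxtrot=BASE, R=alpha -> take RIGHT -> alpha
i=1: L=alpha R=alpha -> agree -> alpha
i=2: L=foxtrot=BASE, R=golf -> take RIGHT -> golf
i=3: L=charlie R=charlie -> agree -> charlie
i=4: L=alpha R=alpha -> agree -> alpha
i=5: L=charlie R=charlie -> agree -> charlie
Index 0 -> alpha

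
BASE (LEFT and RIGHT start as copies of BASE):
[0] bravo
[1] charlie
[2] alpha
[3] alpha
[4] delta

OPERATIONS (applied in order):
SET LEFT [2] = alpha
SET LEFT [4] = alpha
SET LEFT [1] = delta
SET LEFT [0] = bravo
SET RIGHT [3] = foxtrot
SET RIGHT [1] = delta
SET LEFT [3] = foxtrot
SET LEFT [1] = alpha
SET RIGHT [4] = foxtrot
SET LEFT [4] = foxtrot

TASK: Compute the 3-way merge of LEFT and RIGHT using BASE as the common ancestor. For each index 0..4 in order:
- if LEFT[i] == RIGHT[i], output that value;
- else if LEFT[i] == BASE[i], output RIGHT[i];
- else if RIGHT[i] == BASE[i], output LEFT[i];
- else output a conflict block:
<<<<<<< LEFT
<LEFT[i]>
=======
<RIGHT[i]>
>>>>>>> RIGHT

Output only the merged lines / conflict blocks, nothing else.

Answer: bravo
<<<<<<< LEFT
alpha
=======
delta
>>>>>>> RIGHT
alpha
foxtrot
foxtrot

Derivation:
Final LEFT:  [bravo, alpha, alpha, foxtrot, foxtrot]
Final RIGHT: [bravo, delta, alpha, foxtrot, foxtrot]
i=0: L=bravo R=bravo -> agree -> bravo
i=1: BASE=charlie L=alpha R=delta all differ -> CONFLICT
i=2: L=alpha R=alpha -> agree -> alpha
i=3: L=foxtrot R=foxtrot -> agree -> foxtrot
i=4: L=foxtrot R=foxtrot -> agree -> foxtrot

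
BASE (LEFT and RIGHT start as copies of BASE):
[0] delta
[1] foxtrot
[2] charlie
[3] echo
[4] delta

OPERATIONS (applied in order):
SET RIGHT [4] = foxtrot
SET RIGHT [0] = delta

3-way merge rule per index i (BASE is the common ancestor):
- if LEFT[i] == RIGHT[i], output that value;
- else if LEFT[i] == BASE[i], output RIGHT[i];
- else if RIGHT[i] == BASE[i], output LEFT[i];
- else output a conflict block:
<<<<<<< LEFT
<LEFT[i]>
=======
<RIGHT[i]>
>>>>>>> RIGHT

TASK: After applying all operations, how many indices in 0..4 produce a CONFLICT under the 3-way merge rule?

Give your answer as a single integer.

Answer: 0

Derivation:
Final LEFT:  [delta, foxtrot, charlie, echo, delta]
Final RIGHT: [delta, foxtrot, charlie, echo, foxtrot]
i=0: L=delta R=delta -> agree -> delta
i=1: L=foxtrot R=foxtrot -> agree -> foxtrot
i=2: L=charlie R=charlie -> agree -> charlie
i=3: L=echo R=echo -> agree -> echo
i=4: L=delta=BASE, R=foxtrot -> take RIGHT -> foxtrot
Conflict count: 0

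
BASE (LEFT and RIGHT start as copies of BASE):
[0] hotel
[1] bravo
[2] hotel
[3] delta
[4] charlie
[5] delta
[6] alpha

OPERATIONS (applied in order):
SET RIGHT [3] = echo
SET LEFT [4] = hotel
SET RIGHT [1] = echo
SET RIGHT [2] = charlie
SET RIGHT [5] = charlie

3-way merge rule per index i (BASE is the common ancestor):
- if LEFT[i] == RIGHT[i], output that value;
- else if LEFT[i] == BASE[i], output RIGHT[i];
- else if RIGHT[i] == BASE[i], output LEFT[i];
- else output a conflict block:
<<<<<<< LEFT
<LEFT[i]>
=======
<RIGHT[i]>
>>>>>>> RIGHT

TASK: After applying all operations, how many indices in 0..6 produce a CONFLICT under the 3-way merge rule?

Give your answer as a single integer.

Final LEFT:  [hotel, bravo, hotel, delta, hotel, delta, alpha]
Final RIGHT: [hotel, echo, charlie, echo, charlie, charlie, alpha]
i=0: L=hotel R=hotel -> agree -> hotel
i=1: L=bravo=BASE, R=echo -> take RIGHT -> echo
i=2: L=hotel=BASE, R=charlie -> take RIGHT -> charlie
i=3: L=delta=BASE, R=echo -> take RIGHT -> echo
i=4: L=hotel, R=charlie=BASE -> take LEFT -> hotel
i=5: L=delta=BASE, R=charlie -> take RIGHT -> charlie
i=6: L=alpha R=alpha -> agree -> alpha
Conflict count: 0

Answer: 0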